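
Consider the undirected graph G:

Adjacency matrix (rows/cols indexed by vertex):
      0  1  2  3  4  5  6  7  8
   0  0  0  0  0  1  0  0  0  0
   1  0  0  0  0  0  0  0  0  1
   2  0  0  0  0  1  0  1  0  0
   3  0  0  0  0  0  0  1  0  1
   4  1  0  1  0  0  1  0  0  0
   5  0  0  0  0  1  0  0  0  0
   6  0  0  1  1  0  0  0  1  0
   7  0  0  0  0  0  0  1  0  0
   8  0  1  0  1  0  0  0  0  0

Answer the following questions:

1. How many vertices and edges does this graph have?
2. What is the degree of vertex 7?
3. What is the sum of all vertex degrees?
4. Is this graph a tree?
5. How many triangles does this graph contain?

Count: 9 vertices, 8 edges.
Vertex 7 has neighbors [6], degree = 1.
Handshaking lemma: 2 * 8 = 16.
A graph is a tree iff it is connected and has exactly n-1 edges. This graph is connected (all 9 vertices in one component) and has 9-1 = 8 edges. It is a tree.
Number of triangles = 0.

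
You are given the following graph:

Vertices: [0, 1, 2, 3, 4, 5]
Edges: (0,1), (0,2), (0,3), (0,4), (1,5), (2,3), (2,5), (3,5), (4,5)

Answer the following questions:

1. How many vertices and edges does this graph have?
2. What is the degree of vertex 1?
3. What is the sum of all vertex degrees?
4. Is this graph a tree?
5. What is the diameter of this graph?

Count: 6 vertices, 9 edges.
Vertex 1 has neighbors [0, 5], degree = 2.
Handshaking lemma: 2 * 9 = 18.
A tree on 6 vertices has 5 edges. This graph has 9 edges (4 extra). Not a tree.
Diameter (longest shortest path) = 2.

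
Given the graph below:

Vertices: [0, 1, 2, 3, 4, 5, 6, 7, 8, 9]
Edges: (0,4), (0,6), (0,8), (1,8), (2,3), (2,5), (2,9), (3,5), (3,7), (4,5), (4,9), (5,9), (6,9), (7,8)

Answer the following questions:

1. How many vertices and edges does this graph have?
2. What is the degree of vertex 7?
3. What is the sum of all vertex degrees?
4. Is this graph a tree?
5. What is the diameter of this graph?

Count: 10 vertices, 14 edges.
Vertex 7 has neighbors [3, 8], degree = 2.
Handshaking lemma: 2 * 14 = 28.
A tree on 10 vertices has 9 edges. This graph has 14 edges (5 extra). Not a tree.
Diameter (longest shortest path) = 4.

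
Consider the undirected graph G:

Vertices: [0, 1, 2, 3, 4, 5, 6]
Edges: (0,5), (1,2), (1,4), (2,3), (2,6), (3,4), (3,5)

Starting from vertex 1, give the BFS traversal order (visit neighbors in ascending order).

BFS from vertex 1 (neighbors processed in ascending order):
Visit order: 1, 2, 4, 3, 6, 5, 0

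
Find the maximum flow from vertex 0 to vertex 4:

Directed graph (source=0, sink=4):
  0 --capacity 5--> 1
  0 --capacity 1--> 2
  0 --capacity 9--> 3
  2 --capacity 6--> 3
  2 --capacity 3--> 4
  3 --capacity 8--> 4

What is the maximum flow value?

Computing max flow:
  Flow on (0->2): 1/1
  Flow on (0->3): 8/9
  Flow on (2->4): 1/3
  Flow on (3->4): 8/8
Maximum flow = 9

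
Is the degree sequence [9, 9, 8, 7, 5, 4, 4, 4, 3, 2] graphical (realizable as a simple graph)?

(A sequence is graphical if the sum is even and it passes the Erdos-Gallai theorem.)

Sum of degrees = 55. Sum is odd, so the sequence is NOT graphical.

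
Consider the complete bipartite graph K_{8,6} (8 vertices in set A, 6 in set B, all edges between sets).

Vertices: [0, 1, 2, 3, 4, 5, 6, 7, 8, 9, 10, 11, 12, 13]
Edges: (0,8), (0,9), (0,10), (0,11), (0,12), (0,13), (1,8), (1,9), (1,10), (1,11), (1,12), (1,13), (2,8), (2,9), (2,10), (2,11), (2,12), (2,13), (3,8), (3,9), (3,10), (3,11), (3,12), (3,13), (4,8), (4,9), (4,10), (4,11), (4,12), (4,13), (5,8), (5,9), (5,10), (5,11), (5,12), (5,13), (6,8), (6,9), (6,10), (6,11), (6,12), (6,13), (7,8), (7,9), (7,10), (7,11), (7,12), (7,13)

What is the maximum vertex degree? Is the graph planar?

Set-A vertices have degree 6; set-B vertices have degree 8. Maximum degree = max(8,6) = 8.
K_{8,6} contains K_{3,3} as a subgraph (since both sides have >= 3 vertices); by Kuratowski's theorem it is not planar.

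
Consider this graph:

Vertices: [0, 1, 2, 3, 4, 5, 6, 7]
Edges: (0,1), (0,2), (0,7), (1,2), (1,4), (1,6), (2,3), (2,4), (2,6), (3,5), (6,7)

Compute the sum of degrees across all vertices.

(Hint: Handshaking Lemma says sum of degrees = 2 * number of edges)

Count edges: 11 edges.
By Handshaking Lemma: sum of degrees = 2 * 11 = 22.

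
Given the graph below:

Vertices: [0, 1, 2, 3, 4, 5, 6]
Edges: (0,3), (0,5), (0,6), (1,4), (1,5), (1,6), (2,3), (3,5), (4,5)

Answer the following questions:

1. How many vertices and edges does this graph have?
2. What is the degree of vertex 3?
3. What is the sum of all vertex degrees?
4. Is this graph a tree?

Count: 7 vertices, 9 edges.
Vertex 3 has neighbors [0, 2, 5], degree = 3.
Handshaking lemma: 2 * 9 = 18.
A tree on 7 vertices has 6 edges. This graph has 9 edges (3 extra). Not a tree.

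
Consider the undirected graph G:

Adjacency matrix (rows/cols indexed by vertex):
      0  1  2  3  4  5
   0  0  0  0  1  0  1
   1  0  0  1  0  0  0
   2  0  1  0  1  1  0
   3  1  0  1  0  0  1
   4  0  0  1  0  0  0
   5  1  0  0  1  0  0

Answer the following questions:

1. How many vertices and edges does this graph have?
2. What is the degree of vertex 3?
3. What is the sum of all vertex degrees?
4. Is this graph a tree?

Count: 6 vertices, 6 edges.
Vertex 3 has neighbors [0, 2, 5], degree = 3.
Handshaking lemma: 2 * 6 = 12.
A tree on 6 vertices has 5 edges. This graph has 6 edges (1 extra). Not a tree.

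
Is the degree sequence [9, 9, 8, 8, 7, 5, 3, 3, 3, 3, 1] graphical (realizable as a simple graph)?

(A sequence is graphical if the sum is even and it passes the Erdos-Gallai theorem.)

Sum of degrees = 59. Sum is odd, so the sequence is NOT graphical.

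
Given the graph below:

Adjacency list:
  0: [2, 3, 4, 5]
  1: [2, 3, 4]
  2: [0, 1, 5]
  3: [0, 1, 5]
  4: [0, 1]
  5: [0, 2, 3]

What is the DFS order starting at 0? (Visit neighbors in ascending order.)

DFS from vertex 0 (neighbors processed in ascending order):
Visit order: 0, 2, 1, 3, 5, 4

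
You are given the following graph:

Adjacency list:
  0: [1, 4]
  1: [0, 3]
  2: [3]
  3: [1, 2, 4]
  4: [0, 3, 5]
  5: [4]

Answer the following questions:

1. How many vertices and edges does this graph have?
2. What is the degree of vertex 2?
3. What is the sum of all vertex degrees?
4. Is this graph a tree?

Count: 6 vertices, 6 edges.
Vertex 2 has neighbors [3], degree = 1.
Handshaking lemma: 2 * 6 = 12.
A tree on 6 vertices has 5 edges. This graph has 6 edges (1 extra). Not a tree.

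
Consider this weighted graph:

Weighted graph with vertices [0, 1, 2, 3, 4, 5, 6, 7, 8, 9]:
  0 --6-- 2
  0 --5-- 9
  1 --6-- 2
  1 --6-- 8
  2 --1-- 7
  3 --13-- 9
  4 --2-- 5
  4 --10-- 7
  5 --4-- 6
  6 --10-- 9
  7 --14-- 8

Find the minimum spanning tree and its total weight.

Applying Kruskal's algorithm (sort edges by weight, add if no cycle):
  Add (2,7) w=1
  Add (4,5) w=2
  Add (5,6) w=4
  Add (0,9) w=5
  Add (0,2) w=6
  Add (1,8) w=6
  Add (1,2) w=6
  Add (4,7) w=10
  Skip (6,9) w=10 (creates cycle)
  Add (3,9) w=13
  Skip (7,8) w=14 (creates cycle)
MST weight = 53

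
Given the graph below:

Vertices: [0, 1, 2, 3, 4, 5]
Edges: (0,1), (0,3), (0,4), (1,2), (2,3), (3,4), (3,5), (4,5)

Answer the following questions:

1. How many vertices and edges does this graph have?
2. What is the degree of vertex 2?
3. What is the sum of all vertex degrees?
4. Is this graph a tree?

Count: 6 vertices, 8 edges.
Vertex 2 has neighbors [1, 3], degree = 2.
Handshaking lemma: 2 * 8 = 16.
A tree on 6 vertices has 5 edges. This graph has 8 edges (3 extra). Not a tree.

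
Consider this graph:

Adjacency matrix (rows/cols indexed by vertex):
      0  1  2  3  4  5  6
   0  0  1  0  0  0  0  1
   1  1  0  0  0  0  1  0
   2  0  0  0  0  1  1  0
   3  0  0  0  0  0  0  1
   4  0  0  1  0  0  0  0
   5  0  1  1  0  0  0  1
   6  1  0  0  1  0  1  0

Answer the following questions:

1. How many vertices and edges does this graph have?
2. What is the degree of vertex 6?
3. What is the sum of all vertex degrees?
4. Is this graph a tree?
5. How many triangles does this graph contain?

Count: 7 vertices, 7 edges.
Vertex 6 has neighbors [0, 3, 5], degree = 3.
Handshaking lemma: 2 * 7 = 14.
A tree on 7 vertices has 6 edges. This graph has 7 edges (1 extra). Not a tree.
Number of triangles = 0.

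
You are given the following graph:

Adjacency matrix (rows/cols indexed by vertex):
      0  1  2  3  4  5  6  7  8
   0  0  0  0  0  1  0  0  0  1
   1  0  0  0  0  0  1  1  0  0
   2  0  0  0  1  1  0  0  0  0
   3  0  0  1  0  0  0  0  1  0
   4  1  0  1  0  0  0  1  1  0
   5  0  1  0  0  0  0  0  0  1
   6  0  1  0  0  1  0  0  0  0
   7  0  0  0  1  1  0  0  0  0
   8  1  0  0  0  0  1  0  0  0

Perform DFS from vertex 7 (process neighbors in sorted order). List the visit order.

DFS from vertex 7 (neighbors processed in ascending order):
Visit order: 7, 3, 2, 4, 0, 8, 5, 1, 6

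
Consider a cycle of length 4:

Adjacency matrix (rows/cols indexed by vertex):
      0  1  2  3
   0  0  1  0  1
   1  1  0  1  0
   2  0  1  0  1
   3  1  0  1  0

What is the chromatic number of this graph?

This is an even cycle (C_4). Even cycles are bipartite.
Chromatic number = 2.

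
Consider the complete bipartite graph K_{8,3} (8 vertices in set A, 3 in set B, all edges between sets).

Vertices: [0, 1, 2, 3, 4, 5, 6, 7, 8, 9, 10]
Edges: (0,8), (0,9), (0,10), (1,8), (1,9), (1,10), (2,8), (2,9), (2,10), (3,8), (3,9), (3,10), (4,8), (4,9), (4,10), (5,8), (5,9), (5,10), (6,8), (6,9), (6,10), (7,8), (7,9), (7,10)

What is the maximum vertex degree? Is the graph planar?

Set-A vertices have degree 3; set-B vertices have degree 8. Maximum degree = max(8,3) = 8.
K_{8,3} contains K_{3,3} as a subgraph (since both sides have >= 3 vertices); by Kuratowski's theorem it is not planar.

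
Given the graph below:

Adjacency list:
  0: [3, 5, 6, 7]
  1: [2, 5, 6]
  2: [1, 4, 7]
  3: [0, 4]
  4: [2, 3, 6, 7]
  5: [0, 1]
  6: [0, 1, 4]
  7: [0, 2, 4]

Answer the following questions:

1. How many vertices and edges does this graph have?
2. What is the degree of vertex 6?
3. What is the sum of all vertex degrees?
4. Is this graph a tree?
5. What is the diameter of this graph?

Count: 8 vertices, 12 edges.
Vertex 6 has neighbors [0, 1, 4], degree = 3.
Handshaking lemma: 2 * 12 = 24.
A tree on 8 vertices has 7 edges. This graph has 12 edges (5 extra). Not a tree.
Diameter (longest shortest path) = 3.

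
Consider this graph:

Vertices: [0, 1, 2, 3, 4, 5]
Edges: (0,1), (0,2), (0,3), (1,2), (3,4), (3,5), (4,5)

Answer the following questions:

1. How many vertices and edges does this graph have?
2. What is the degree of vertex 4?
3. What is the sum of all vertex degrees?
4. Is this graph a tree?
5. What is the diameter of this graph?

Count: 6 vertices, 7 edges.
Vertex 4 has neighbors [3, 5], degree = 2.
Handshaking lemma: 2 * 7 = 14.
A tree on 6 vertices has 5 edges. This graph has 7 edges (2 extra). Not a tree.
Diameter (longest shortest path) = 3.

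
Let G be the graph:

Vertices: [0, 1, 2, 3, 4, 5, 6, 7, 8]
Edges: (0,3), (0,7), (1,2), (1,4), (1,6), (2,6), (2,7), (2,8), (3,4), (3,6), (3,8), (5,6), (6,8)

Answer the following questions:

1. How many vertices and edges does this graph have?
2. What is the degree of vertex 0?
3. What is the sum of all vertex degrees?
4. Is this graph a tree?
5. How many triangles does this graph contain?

Count: 9 vertices, 13 edges.
Vertex 0 has neighbors [3, 7], degree = 2.
Handshaking lemma: 2 * 13 = 26.
A tree on 9 vertices has 8 edges. This graph has 13 edges (5 extra). Not a tree.
Number of triangles = 3.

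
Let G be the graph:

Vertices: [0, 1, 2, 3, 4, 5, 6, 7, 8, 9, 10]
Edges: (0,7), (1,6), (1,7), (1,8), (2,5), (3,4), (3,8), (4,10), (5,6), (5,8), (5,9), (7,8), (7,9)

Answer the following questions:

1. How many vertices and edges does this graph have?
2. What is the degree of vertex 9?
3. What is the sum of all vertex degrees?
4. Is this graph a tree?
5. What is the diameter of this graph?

Count: 11 vertices, 13 edges.
Vertex 9 has neighbors [5, 7], degree = 2.
Handshaking lemma: 2 * 13 = 26.
A tree on 11 vertices has 10 edges. This graph has 13 edges (3 extra). Not a tree.
Diameter (longest shortest path) = 5.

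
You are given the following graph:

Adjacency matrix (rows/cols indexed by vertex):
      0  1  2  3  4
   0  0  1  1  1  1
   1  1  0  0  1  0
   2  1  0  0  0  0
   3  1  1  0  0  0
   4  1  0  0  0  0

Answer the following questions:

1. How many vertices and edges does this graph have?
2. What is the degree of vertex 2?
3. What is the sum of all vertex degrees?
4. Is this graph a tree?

Count: 5 vertices, 5 edges.
Vertex 2 has neighbors [0], degree = 1.
Handshaking lemma: 2 * 5 = 10.
A tree on 5 vertices has 4 edges. This graph has 5 edges (1 extra). Not a tree.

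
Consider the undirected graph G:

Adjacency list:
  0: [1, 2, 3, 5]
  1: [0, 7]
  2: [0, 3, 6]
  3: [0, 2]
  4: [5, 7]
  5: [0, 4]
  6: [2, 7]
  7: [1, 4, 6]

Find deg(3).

Vertex 3 has neighbors [0, 2], so deg(3) = 2.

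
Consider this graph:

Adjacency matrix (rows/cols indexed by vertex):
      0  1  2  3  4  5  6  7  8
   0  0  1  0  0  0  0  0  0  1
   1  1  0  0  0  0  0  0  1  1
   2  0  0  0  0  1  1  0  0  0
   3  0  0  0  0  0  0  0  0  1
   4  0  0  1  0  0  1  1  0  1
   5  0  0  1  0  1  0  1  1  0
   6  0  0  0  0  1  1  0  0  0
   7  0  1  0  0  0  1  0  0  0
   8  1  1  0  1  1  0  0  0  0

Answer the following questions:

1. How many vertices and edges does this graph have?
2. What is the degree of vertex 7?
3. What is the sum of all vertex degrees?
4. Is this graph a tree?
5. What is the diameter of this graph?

Count: 9 vertices, 12 edges.
Vertex 7 has neighbors [1, 5], degree = 2.
Handshaking lemma: 2 * 12 = 24.
A tree on 9 vertices has 8 edges. This graph has 12 edges (4 extra). Not a tree.
Diameter (longest shortest path) = 3.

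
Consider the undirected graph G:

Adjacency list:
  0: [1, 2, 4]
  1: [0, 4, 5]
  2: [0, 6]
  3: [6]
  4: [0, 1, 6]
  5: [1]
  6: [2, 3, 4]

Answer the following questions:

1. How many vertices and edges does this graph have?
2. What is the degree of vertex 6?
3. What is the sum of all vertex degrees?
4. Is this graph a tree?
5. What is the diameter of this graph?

Count: 7 vertices, 8 edges.
Vertex 6 has neighbors [2, 3, 4], degree = 3.
Handshaking lemma: 2 * 8 = 16.
A tree on 7 vertices has 6 edges. This graph has 8 edges (2 extra). Not a tree.
Diameter (longest shortest path) = 4.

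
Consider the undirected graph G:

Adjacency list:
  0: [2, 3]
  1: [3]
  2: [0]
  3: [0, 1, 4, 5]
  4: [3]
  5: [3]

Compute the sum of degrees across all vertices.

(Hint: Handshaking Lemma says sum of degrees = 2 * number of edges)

Count edges: 5 edges.
By Handshaking Lemma: sum of degrees = 2 * 5 = 10.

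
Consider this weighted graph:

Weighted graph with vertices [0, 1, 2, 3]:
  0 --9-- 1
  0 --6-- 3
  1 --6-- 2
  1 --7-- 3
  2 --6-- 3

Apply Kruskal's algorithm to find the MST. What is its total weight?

Applying Kruskal's algorithm (sort edges by weight, add if no cycle):
  Add (0,3) w=6
  Add (1,2) w=6
  Add (2,3) w=6
  Skip (1,3) w=7 (creates cycle)
  Skip (0,1) w=9 (creates cycle)
MST weight = 18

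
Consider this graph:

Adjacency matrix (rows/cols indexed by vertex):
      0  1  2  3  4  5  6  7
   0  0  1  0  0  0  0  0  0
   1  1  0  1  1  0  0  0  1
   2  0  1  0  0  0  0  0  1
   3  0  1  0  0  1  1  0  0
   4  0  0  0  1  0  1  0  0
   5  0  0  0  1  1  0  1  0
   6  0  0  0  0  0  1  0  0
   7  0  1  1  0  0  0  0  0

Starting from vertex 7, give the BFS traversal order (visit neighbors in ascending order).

BFS from vertex 7 (neighbors processed in ascending order):
Visit order: 7, 1, 2, 0, 3, 4, 5, 6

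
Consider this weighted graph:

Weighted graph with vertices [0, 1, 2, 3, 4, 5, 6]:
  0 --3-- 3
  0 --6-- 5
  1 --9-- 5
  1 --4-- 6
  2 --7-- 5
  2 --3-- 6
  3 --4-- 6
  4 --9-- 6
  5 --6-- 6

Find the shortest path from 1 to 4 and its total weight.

Using Dijkstra's algorithm from vertex 1:
Shortest path: 1 -> 6 -> 4
Total weight: 4 + 9 = 13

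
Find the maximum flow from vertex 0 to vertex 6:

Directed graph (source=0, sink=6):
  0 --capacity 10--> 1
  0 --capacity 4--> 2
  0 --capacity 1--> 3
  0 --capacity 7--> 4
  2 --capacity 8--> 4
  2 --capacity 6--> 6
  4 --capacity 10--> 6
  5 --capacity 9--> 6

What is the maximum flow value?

Computing max flow:
  Flow on (0->2): 4/4
  Flow on (0->4): 7/7
  Flow on (2->6): 4/6
  Flow on (4->6): 7/10
Maximum flow = 11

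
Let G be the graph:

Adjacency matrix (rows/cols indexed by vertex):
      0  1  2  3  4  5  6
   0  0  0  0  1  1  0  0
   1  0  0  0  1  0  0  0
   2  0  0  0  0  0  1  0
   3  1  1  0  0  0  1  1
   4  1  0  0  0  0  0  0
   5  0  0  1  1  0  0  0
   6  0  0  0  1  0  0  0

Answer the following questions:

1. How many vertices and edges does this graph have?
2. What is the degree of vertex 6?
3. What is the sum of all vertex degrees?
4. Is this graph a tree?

Count: 7 vertices, 6 edges.
Vertex 6 has neighbors [3], degree = 1.
Handshaking lemma: 2 * 6 = 12.
A graph is a tree iff it is connected and has exactly n-1 edges. This graph is connected (all 7 vertices in one component) and has 7-1 = 6 edges. It is a tree.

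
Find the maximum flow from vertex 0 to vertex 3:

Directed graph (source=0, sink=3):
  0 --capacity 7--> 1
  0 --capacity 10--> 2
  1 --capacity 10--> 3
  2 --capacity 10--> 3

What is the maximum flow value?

Computing max flow:
  Flow on (0->1): 7/7
  Flow on (0->2): 10/10
  Flow on (1->3): 7/10
  Flow on (2->3): 10/10
Maximum flow = 17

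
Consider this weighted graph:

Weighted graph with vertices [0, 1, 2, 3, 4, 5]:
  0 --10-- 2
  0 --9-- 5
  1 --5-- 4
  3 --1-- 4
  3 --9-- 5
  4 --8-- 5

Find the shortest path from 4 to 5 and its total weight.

Using Dijkstra's algorithm from vertex 4:
Shortest path: 4 -> 5
Total weight: 8 = 8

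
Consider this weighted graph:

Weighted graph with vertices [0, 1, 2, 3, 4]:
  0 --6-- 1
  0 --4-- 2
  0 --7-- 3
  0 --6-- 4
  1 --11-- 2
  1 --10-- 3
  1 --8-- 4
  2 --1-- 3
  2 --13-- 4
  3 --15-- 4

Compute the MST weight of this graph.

Applying Kruskal's algorithm (sort edges by weight, add if no cycle):
  Add (2,3) w=1
  Add (0,2) w=4
  Add (0,1) w=6
  Add (0,4) w=6
  Skip (0,3) w=7 (creates cycle)
  Skip (1,4) w=8 (creates cycle)
  Skip (1,3) w=10 (creates cycle)
  Skip (1,2) w=11 (creates cycle)
  Skip (2,4) w=13 (creates cycle)
  Skip (3,4) w=15 (creates cycle)
MST weight = 17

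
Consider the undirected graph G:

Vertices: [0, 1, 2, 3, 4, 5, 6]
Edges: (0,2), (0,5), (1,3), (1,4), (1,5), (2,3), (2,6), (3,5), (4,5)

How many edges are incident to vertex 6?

Vertex 6 has neighbors [2], so deg(6) = 1.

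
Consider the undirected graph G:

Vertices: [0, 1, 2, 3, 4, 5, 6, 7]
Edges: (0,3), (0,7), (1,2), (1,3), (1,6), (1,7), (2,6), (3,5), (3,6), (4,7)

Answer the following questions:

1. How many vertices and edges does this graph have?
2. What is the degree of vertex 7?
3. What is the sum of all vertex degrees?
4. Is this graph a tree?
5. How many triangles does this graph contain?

Count: 8 vertices, 10 edges.
Vertex 7 has neighbors [0, 1, 4], degree = 3.
Handshaking lemma: 2 * 10 = 20.
A tree on 8 vertices has 7 edges. This graph has 10 edges (3 extra). Not a tree.
Number of triangles = 2.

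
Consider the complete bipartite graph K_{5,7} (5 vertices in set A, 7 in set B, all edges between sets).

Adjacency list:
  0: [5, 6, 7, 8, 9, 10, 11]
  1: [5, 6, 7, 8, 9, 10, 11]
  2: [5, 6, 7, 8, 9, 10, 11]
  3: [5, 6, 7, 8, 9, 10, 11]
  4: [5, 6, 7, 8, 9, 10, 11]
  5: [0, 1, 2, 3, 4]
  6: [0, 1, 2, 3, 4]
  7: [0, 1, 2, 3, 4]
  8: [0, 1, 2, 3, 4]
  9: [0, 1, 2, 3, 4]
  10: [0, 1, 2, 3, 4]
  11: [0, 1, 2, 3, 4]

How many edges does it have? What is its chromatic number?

K_{5,7} has 5 * 7 = 35 edges.
Bipartite graphs have chromatic number 2 (color each partition differently).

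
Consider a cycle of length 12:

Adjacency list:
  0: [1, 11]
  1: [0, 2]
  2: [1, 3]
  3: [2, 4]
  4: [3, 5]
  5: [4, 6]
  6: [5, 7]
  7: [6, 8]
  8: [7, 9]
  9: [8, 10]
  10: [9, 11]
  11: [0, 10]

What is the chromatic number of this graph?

This is an even cycle (C_12). Even cycles are bipartite.
Chromatic number = 2.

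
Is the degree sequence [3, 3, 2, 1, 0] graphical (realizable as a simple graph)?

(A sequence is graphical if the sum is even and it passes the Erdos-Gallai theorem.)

Sum of degrees = 9. Sum is odd, so the sequence is NOT graphical.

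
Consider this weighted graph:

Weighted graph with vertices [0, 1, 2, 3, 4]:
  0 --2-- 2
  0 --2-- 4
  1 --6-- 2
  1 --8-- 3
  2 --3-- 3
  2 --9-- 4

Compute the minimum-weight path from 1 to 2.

Using Dijkstra's algorithm from vertex 1:
Shortest path: 1 -> 2
Total weight: 6 = 6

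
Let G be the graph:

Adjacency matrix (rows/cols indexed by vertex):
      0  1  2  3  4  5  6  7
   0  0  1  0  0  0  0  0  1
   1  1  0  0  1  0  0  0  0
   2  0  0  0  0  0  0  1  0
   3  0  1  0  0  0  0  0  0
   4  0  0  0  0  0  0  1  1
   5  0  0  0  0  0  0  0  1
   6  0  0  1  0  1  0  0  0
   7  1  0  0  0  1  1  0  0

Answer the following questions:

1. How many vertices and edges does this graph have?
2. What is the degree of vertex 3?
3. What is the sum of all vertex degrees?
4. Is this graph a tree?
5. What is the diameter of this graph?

Count: 8 vertices, 7 edges.
Vertex 3 has neighbors [1], degree = 1.
Handshaking lemma: 2 * 7 = 14.
A graph is a tree iff it is connected and has exactly n-1 edges. This graph is connected (all 8 vertices in one component) and has 8-1 = 7 edges. It is a tree.
Diameter (longest shortest path) = 6.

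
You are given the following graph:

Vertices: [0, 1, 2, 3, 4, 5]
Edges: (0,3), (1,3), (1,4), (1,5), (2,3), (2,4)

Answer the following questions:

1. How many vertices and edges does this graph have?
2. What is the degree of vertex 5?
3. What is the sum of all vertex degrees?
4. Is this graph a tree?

Count: 6 vertices, 6 edges.
Vertex 5 has neighbors [1], degree = 1.
Handshaking lemma: 2 * 6 = 12.
A tree on 6 vertices has 5 edges. This graph has 6 edges (1 extra). Not a tree.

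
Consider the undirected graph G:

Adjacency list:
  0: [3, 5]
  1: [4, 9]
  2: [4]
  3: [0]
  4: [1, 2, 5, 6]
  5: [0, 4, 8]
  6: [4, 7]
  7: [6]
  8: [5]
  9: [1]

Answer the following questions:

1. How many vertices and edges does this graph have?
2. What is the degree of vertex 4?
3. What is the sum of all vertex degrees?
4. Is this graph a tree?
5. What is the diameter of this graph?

Count: 10 vertices, 9 edges.
Vertex 4 has neighbors [1, 2, 5, 6], degree = 4.
Handshaking lemma: 2 * 9 = 18.
A graph is a tree iff it is connected and has exactly n-1 edges. This graph is connected (all 10 vertices in one component) and has 10-1 = 9 edges. It is a tree.
Diameter (longest shortest path) = 5.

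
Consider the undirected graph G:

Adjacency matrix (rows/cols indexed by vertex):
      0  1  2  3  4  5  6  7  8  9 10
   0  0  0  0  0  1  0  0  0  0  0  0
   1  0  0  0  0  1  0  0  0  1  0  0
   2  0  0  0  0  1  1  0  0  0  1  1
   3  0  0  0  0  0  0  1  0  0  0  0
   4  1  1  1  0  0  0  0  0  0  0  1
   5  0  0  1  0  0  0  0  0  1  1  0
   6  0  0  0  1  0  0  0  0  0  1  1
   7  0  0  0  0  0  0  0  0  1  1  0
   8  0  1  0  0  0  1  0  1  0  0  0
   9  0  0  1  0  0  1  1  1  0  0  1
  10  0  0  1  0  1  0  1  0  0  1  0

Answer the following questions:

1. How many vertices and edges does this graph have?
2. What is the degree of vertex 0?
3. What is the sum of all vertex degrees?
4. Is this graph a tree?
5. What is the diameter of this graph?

Count: 11 vertices, 16 edges.
Vertex 0 has neighbors [4], degree = 1.
Handshaking lemma: 2 * 16 = 32.
A tree on 11 vertices has 10 edges. This graph has 16 edges (6 extra). Not a tree.
Diameter (longest shortest path) = 4.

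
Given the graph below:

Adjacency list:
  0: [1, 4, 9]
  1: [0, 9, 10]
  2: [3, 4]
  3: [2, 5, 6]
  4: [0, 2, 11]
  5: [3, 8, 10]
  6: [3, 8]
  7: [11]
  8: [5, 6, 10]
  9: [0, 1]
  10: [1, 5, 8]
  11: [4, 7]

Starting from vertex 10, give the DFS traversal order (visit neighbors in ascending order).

DFS from vertex 10 (neighbors processed in ascending order):
Visit order: 10, 1, 0, 4, 2, 3, 5, 8, 6, 11, 7, 9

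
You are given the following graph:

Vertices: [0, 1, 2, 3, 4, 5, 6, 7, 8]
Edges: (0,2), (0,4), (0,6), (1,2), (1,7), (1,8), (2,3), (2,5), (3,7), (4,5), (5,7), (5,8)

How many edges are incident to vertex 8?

Vertex 8 has neighbors [1, 5], so deg(8) = 2.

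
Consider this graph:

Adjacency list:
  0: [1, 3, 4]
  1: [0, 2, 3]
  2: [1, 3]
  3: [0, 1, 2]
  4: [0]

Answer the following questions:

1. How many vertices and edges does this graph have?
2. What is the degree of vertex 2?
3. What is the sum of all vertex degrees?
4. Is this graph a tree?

Count: 5 vertices, 6 edges.
Vertex 2 has neighbors [1, 3], degree = 2.
Handshaking lemma: 2 * 6 = 12.
A tree on 5 vertices has 4 edges. This graph has 6 edges (2 extra). Not a tree.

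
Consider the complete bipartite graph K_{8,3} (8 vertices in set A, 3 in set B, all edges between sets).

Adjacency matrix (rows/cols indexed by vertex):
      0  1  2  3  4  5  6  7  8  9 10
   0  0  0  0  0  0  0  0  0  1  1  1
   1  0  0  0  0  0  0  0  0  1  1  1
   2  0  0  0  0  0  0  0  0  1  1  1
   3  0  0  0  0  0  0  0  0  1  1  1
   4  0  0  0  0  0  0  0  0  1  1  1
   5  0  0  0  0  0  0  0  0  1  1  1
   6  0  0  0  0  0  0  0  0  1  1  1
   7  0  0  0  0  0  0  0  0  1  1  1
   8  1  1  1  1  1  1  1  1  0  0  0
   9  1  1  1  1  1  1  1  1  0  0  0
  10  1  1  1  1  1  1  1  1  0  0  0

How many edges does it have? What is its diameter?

K_{8,3} has 8 * 3 = 24 edges.
Any vertex reaches any opposite-side vertex in 1 step; same-side vertices reach in 2 steps via any opposite-side vertex.
Diameter = 2.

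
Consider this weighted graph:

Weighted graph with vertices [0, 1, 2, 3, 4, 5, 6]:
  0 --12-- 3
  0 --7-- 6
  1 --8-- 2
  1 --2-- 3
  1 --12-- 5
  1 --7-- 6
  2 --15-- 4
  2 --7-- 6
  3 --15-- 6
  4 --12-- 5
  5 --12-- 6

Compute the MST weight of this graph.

Applying Kruskal's algorithm (sort edges by weight, add if no cycle):
  Add (1,3) w=2
  Add (0,6) w=7
  Add (1,6) w=7
  Add (2,6) w=7
  Skip (1,2) w=8 (creates cycle)
  Skip (0,3) w=12 (creates cycle)
  Add (1,5) w=12
  Add (4,5) w=12
  Skip (5,6) w=12 (creates cycle)
  Skip (2,4) w=15 (creates cycle)
  Skip (3,6) w=15 (creates cycle)
MST weight = 47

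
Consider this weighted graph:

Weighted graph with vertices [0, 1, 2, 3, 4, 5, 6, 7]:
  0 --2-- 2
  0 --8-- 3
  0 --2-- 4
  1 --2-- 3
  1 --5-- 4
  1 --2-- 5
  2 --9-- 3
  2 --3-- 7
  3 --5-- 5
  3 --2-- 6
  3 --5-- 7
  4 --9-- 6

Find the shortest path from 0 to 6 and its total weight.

Using Dijkstra's algorithm from vertex 0:
Shortest path: 0 -> 3 -> 6
Total weight: 8 + 2 = 10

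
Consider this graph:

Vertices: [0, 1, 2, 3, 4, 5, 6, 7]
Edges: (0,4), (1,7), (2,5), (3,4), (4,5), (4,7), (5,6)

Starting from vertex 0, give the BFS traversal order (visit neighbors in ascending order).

BFS from vertex 0 (neighbors processed in ascending order):
Visit order: 0, 4, 3, 5, 7, 2, 6, 1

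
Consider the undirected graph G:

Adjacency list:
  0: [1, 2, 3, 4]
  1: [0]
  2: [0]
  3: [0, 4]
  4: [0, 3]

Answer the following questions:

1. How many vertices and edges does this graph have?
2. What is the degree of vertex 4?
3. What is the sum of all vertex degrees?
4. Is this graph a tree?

Count: 5 vertices, 5 edges.
Vertex 4 has neighbors [0, 3], degree = 2.
Handshaking lemma: 2 * 5 = 10.
A tree on 5 vertices has 4 edges. This graph has 5 edges (1 extra). Not a tree.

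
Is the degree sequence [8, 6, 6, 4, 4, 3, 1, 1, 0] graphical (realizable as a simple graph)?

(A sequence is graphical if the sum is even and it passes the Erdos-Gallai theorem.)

Sum of degrees = 33. Sum is odd, so the sequence is NOT graphical.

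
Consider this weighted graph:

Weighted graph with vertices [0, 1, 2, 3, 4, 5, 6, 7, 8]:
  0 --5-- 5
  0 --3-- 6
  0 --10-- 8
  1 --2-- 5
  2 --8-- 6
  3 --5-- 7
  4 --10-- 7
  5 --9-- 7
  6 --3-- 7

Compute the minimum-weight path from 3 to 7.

Using Dijkstra's algorithm from vertex 3:
Shortest path: 3 -> 7
Total weight: 5 = 5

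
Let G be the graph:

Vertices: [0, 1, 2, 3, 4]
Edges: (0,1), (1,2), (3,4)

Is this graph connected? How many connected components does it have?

Checking connectivity: the graph has 2 connected component(s).
Components: [[0, 1, 2], [3, 4]]. The graph is NOT connected.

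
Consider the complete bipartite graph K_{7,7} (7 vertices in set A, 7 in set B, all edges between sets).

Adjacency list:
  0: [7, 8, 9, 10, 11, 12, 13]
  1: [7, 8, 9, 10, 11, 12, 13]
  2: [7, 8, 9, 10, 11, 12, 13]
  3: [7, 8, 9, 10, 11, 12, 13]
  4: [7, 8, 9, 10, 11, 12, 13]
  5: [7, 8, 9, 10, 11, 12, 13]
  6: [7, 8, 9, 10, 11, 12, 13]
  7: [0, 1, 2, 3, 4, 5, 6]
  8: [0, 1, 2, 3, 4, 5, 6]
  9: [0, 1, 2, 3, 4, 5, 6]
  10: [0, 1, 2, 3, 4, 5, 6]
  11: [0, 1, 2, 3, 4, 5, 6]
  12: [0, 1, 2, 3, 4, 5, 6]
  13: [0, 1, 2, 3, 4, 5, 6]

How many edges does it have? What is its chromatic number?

K_{7,7} has 7 * 7 = 49 edges.
Bipartite graphs have chromatic number 2 (color each partition differently).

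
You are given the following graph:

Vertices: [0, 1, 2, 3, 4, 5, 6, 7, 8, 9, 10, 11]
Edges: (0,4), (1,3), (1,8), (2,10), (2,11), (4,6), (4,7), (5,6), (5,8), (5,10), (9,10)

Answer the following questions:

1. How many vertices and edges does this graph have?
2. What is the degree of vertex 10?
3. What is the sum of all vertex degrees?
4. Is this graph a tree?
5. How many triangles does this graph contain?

Count: 12 vertices, 11 edges.
Vertex 10 has neighbors [2, 5, 9], degree = 3.
Handshaking lemma: 2 * 11 = 22.
A graph is a tree iff it is connected and has exactly n-1 edges. This graph is connected (all 12 vertices in one component) and has 12-1 = 11 edges. It is a tree.
Number of triangles = 0.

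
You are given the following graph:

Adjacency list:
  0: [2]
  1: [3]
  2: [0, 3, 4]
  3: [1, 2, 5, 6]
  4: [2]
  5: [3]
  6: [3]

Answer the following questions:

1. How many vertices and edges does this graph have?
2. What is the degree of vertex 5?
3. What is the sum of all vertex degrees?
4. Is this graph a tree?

Count: 7 vertices, 6 edges.
Vertex 5 has neighbors [3], degree = 1.
Handshaking lemma: 2 * 6 = 12.
A graph is a tree iff it is connected and has exactly n-1 edges. This graph is connected (all 7 vertices in one component) and has 7-1 = 6 edges. It is a tree.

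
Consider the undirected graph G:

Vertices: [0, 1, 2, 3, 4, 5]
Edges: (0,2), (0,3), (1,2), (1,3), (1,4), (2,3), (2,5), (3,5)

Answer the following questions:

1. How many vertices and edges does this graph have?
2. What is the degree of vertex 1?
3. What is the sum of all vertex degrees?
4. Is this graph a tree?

Count: 6 vertices, 8 edges.
Vertex 1 has neighbors [2, 3, 4], degree = 3.
Handshaking lemma: 2 * 8 = 16.
A tree on 6 vertices has 5 edges. This graph has 8 edges (3 extra). Not a tree.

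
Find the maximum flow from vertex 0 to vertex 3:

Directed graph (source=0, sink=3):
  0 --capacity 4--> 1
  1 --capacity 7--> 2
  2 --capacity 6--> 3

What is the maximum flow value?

Computing max flow:
  Flow on (0->1): 4/4
  Flow on (1->2): 4/7
  Flow on (2->3): 4/6
Maximum flow = 4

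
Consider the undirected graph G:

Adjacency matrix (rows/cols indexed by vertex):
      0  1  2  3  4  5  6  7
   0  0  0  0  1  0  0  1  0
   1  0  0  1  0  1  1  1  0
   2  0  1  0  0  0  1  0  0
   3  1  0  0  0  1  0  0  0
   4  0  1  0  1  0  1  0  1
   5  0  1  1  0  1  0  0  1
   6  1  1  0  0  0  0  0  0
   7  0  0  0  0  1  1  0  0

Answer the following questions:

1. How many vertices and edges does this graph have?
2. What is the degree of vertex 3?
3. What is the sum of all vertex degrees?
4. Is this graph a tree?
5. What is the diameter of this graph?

Count: 8 vertices, 11 edges.
Vertex 3 has neighbors [0, 4], degree = 2.
Handshaking lemma: 2 * 11 = 22.
A tree on 8 vertices has 7 edges. This graph has 11 edges (4 extra). Not a tree.
Diameter (longest shortest path) = 3.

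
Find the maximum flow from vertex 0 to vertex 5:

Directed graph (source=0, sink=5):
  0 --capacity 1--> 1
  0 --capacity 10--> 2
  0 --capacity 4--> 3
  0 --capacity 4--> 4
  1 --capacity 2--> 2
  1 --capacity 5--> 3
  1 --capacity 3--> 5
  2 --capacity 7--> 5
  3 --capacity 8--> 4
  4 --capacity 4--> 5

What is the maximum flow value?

Computing max flow:
  Flow on (0->1): 1/1
  Flow on (0->2): 7/10
  Flow on (0->3): 4/4
  Flow on (1->5): 1/3
  Flow on (2->5): 7/7
  Flow on (3->4): 4/8
  Flow on (4->5): 4/4
Maximum flow = 12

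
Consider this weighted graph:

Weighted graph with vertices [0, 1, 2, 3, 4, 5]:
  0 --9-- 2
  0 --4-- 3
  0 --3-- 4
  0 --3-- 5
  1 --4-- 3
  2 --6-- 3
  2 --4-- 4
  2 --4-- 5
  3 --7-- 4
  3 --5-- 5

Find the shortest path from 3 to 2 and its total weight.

Using Dijkstra's algorithm from vertex 3:
Shortest path: 3 -> 2
Total weight: 6 = 6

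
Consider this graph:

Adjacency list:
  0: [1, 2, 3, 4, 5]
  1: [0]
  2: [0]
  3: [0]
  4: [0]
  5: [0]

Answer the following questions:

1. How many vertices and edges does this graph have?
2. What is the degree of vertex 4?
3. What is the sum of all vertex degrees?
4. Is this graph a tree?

Count: 6 vertices, 5 edges.
Vertex 4 has neighbors [0], degree = 1.
Handshaking lemma: 2 * 5 = 10.
A graph is a tree iff it is connected and has exactly n-1 edges. This graph is connected (all 6 vertices in one component) and has 6-1 = 5 edges. It is a tree.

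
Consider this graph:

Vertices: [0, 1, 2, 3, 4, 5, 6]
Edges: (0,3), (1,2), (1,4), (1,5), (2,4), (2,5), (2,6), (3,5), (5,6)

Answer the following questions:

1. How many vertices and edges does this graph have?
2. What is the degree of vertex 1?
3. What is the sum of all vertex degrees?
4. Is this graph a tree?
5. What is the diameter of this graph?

Count: 7 vertices, 9 edges.
Vertex 1 has neighbors [2, 4, 5], degree = 3.
Handshaking lemma: 2 * 9 = 18.
A tree on 7 vertices has 6 edges. This graph has 9 edges (3 extra). Not a tree.
Diameter (longest shortest path) = 4.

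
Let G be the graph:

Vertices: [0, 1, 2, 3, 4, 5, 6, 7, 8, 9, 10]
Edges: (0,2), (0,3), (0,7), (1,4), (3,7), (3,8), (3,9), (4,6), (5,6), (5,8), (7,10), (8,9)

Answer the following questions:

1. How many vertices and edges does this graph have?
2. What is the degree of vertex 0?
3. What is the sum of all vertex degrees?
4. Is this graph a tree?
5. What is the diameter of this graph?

Count: 11 vertices, 12 edges.
Vertex 0 has neighbors [2, 3, 7], degree = 3.
Handshaking lemma: 2 * 12 = 24.
A tree on 11 vertices has 10 edges. This graph has 12 edges (2 extra). Not a tree.
Diameter (longest shortest path) = 7.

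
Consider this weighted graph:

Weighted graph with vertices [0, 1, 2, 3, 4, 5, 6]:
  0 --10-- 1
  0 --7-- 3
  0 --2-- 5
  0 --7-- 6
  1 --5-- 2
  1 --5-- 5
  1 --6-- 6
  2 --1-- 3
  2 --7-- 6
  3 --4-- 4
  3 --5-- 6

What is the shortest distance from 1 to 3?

Using Dijkstra's algorithm from vertex 1:
Shortest path: 1 -> 2 -> 3
Total weight: 5 + 1 = 6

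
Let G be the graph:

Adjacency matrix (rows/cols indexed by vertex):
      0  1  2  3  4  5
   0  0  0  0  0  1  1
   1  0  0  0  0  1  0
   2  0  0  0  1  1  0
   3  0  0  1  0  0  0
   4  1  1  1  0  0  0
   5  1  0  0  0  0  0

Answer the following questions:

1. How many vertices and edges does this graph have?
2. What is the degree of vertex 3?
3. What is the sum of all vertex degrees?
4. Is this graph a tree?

Count: 6 vertices, 5 edges.
Vertex 3 has neighbors [2], degree = 1.
Handshaking lemma: 2 * 5 = 10.
A graph is a tree iff it is connected and has exactly n-1 edges. This graph is connected (all 6 vertices in one component) and has 6-1 = 5 edges. It is a tree.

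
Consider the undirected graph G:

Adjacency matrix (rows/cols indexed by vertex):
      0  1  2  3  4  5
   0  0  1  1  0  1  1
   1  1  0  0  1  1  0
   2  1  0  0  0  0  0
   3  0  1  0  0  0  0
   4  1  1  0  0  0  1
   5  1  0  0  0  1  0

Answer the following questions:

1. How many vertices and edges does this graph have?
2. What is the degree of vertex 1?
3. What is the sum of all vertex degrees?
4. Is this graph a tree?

Count: 6 vertices, 7 edges.
Vertex 1 has neighbors [0, 3, 4], degree = 3.
Handshaking lemma: 2 * 7 = 14.
A tree on 6 vertices has 5 edges. This graph has 7 edges (2 extra). Not a tree.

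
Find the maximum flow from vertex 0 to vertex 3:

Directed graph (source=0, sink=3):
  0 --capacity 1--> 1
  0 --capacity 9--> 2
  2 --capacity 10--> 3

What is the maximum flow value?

Computing max flow:
  Flow on (0->2): 9/9
  Flow on (2->3): 9/10
Maximum flow = 9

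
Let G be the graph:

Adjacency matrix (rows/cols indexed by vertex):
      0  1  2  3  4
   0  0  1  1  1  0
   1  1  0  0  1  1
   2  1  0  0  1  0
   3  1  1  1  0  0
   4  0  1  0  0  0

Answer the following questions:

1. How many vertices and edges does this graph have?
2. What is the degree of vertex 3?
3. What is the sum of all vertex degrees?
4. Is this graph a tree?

Count: 5 vertices, 6 edges.
Vertex 3 has neighbors [0, 1, 2], degree = 3.
Handshaking lemma: 2 * 6 = 12.
A tree on 5 vertices has 4 edges. This graph has 6 edges (2 extra). Not a tree.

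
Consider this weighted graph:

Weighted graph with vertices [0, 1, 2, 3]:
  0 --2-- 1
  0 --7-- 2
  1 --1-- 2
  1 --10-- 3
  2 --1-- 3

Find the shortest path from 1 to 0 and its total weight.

Using Dijkstra's algorithm from vertex 1:
Shortest path: 1 -> 0
Total weight: 2 = 2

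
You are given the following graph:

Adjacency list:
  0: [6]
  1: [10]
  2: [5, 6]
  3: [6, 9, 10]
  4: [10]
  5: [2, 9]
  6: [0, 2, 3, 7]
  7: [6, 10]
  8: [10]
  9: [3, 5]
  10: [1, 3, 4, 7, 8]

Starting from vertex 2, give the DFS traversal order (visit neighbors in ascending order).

DFS from vertex 2 (neighbors processed in ascending order):
Visit order: 2, 5, 9, 3, 6, 0, 7, 10, 1, 4, 8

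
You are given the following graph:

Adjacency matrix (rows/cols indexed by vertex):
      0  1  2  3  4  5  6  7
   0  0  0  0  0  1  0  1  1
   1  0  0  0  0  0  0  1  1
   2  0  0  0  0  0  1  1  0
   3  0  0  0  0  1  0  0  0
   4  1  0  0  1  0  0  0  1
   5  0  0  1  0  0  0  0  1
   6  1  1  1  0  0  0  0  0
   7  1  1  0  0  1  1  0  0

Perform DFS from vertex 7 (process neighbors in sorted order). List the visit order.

DFS from vertex 7 (neighbors processed in ascending order):
Visit order: 7, 0, 4, 3, 6, 1, 2, 5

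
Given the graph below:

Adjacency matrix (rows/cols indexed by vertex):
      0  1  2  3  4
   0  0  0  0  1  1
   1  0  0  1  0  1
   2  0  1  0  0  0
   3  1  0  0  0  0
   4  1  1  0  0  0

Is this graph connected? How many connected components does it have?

Checking connectivity: the graph has 1 connected component(s).
All vertices are reachable from each other. The graph IS connected.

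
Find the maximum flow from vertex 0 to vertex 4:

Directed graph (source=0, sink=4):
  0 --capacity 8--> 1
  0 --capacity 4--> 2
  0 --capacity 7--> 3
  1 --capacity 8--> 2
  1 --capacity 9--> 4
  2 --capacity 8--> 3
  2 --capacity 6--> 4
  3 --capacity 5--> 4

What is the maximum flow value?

Computing max flow:
  Flow on (0->1): 8/8
  Flow on (0->2): 4/4
  Flow on (0->3): 5/7
  Flow on (1->4): 8/9
  Flow on (2->4): 4/6
  Flow on (3->4): 5/5
Maximum flow = 17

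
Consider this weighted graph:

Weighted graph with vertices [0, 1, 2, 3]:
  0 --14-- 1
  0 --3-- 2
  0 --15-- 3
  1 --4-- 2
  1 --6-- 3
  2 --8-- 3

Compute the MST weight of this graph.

Applying Kruskal's algorithm (sort edges by weight, add if no cycle):
  Add (0,2) w=3
  Add (1,2) w=4
  Add (1,3) w=6
  Skip (2,3) w=8 (creates cycle)
  Skip (0,1) w=14 (creates cycle)
  Skip (0,3) w=15 (creates cycle)
MST weight = 13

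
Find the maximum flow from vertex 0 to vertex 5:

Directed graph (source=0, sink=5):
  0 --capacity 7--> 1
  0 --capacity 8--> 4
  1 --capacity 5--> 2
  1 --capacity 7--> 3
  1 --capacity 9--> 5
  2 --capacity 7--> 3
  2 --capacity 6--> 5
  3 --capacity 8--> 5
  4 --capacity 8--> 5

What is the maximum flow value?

Computing max flow:
  Flow on (0->1): 7/7
  Flow on (0->4): 8/8
  Flow on (1->5): 7/9
  Flow on (4->5): 8/8
Maximum flow = 15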